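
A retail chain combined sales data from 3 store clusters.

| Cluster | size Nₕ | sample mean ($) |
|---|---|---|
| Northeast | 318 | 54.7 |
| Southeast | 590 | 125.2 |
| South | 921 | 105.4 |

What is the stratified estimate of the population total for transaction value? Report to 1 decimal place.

Northeast: 318·54.7 = 17394.6
Southeast: 590·125.2 = 73868
South: 921·105.4 = 97073.4
τ̂ = Σ Nₕx̄ₕ = 188336.0.

188336.0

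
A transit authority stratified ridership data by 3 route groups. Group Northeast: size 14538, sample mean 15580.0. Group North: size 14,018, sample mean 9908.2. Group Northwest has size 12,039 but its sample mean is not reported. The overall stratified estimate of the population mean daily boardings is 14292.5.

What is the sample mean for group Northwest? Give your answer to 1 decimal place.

17842.7

N = 14538 + 14018 + 12039 = 40595.
Overall total = μ·N = 14292.5·40595 = 580204037.5.
Subtract the known strata: 14538·15580.0 + 14018·9908.2 = 365395187.6.
Remaining total for group Northwest: 580204037.5 − 365395187.6 = 214808849.9.
Divide by its size: 214808849.9 / 12039 = 17842.749... → 17842.7.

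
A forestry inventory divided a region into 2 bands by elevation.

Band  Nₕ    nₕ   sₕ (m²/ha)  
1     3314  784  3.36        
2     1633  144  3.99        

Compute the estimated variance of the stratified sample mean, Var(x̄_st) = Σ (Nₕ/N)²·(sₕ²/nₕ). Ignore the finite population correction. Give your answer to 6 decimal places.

0.018509

N = 4947. Term for each stratum: Wₕ²sₕ²/nₕ.
Var(x̄_st) = 0.006462249 + 0.012046804 = 0.018509053 → 0.018509.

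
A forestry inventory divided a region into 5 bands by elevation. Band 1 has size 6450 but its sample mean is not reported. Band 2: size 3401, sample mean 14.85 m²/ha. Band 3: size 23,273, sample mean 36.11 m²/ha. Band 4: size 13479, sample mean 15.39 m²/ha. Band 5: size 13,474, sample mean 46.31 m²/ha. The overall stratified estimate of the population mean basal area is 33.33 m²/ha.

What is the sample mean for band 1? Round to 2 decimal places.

43.42

N = 6450 + 3401 + 23273 + 13479 + 13474 = 60077.
Overall total = μ·N = 33.33·60077 = 2002366.41.
Subtract the known strata: 3401·14.85 + 23273·36.11 + 13479·15.39 + 13474·46.31 = 1722315.63.
Remaining total for band 1: 2002366.41 − 1722315.63 = 280050.78.
Divide by its size: 280050.78 / 6450 = 43.4187... → 43.42.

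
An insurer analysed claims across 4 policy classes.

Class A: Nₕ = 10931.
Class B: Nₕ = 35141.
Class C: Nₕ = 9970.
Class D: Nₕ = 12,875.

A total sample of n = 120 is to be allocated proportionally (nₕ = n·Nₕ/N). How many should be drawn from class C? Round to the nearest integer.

Share of class C = 9970/68917 = 0.14467.
Allocate 120 × 0.14467 = 17.360... → 17.

17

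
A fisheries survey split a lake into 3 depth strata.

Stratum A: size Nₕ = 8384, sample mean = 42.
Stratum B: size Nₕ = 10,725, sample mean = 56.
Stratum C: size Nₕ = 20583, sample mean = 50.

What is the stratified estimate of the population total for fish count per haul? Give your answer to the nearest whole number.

1981878

Estimate total by summing Nₕ·x̄ₕ over strata.
8384·42 + 10725·56 + 20583·50 = 352128 + 600600 + 1029150 = 1981878.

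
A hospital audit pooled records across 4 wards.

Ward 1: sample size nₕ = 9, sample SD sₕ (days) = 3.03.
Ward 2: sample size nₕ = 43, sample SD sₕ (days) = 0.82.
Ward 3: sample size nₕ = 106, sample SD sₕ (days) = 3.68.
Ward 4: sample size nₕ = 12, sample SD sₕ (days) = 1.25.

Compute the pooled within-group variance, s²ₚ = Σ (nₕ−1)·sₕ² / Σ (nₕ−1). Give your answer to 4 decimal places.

1: (9−1)·3.03² = 8·9.1809 = 73.4472
2: (43−1)·0.82² = 42·0.6724 = 28.2408
3: (106−1)·3.68² = 105·13.5424 = 1421.952
4: (12−1)·1.25² = 11·1.5625 = 17.1875
Numerator = 1540.8275; denominator = Σ(nₕ−1) = 166.
s²ₚ = 1540.8275/166 = 9.282093... → 9.2821.

9.2821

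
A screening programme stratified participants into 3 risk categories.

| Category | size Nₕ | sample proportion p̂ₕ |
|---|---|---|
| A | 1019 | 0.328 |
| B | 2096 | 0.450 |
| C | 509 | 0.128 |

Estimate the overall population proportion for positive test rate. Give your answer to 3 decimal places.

N = 1019 + 2096 + 509 = 3624.
Overall proportion = Σ (Nₕ/N)·p̂ₕ.
Σ Nₕp̂ₕ = 334.232 + 943.2 + 65.152 = 1342.584.
1342.584 / 3624 = 0.37047... → 0.370.

0.370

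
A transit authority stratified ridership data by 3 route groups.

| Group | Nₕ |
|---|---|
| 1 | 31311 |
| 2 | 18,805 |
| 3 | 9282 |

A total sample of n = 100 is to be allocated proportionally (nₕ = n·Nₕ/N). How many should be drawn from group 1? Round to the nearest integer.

N = 31311 + 18805 + 9282 = 59398.
n_1 = 100·31311/59398 = 52.714... → 53.

53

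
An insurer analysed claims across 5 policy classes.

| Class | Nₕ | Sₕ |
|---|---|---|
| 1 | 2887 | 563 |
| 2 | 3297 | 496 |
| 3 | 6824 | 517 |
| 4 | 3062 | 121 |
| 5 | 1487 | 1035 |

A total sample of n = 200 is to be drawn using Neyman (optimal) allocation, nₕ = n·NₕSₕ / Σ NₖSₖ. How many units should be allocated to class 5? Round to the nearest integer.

35

Σ NₕSₕ = 2887·563 + 3297·496 + 6824·517 + 3062·121 + 1487·1035 = 8698248.
Share for 5: 1539045/8698248 = 0.17694.
n_5 = 200 × 0.17694 = 35.387... → 35.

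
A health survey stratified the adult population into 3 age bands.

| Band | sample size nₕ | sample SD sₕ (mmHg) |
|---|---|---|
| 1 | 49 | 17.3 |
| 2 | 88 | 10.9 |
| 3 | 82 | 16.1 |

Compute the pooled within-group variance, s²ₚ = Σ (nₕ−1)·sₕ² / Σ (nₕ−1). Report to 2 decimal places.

211.57

Degrees of freedom: 48 + 87 + 81 = 216.
Σ(nₕ−1)sₕ² = 48·299.29 + 87·118.81 + 81·259.21 = 45698.4.
s²ₚ = 45698.4 / 216 = 211.5667... → 211.57.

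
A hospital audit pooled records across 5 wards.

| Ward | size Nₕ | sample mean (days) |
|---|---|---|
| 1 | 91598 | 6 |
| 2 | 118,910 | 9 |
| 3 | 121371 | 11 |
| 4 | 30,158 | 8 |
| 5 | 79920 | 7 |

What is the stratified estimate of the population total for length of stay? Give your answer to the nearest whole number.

Population total = Σ Nₕ·x̄ₕ (each stratum's size times its mean).
91598·6 + 118910·9 + 121371·11 + 30158·8 + 79920·7 = 549588 + 1070190 + 1335081 + 241264 + 559440 = 3755563.

3755563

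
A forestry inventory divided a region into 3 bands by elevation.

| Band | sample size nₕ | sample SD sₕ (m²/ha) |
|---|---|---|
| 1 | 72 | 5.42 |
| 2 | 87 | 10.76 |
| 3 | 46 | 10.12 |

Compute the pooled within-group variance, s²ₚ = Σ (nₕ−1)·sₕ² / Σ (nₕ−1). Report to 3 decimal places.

82.432

1: (72−1)·5.42² = 71·29.3764 = 2085.7244
2: (87−1)·10.76² = 86·115.7776 = 9956.8736
3: (46−1)·10.12² = 45·102.4144 = 4608.648
Numerator = 16651.246; denominator = Σ(nₕ−1) = 202.
s²ₚ = 16651.246/202 = 82.43191... → 82.432.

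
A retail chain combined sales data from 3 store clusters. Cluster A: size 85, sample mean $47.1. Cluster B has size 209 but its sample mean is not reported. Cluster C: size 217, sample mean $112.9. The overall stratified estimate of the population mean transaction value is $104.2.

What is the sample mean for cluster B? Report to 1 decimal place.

Σ Nₕx̄ₕ = N·μ, so 209·x̄_B = 511·104.2 − (85·47.1 + 217·112.9).
= 53246.2 − 28502.8 = 24743.4.
x̄_B = 24743.4 / 209 = 118.389... → 118.4.

118.4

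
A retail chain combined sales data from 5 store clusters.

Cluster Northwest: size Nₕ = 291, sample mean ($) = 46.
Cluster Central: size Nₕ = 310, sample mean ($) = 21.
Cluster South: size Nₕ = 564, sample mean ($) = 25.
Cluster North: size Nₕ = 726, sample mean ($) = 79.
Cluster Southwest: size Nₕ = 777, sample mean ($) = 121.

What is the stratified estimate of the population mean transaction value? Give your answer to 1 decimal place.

N = 291 + 310 + 564 + 726 + 777 = 2668.
Overall mean = Σ (Nₕ/N)·x̄ₕ — weight by population share, not a simple average.
Σ Nₕx̄ₕ = 291·46 + 310·21 + 564·25 + 726·79 + 777·121 = 13386 + 6510 + 14100 + 57354 + 94017 = 185367.
Divide by N: 185367 / 2668 = 69.478... → 69.5.

69.5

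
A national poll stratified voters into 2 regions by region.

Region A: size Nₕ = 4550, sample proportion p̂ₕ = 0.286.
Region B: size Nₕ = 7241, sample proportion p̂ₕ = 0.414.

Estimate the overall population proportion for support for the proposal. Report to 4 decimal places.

0.3646

Wₕ = Nₕ/N with N = 11791: 0.3859, 0.6141.
p̂_st = 0.3859·0.286 + 0.6141·0.414 ≈ 0.364606... → 0.3646.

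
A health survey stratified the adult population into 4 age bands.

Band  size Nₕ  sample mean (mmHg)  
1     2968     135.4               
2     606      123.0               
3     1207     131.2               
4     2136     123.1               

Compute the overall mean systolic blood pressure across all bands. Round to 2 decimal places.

N = 6917; weights Wₕ = Nₕ/N = (0.4291, 0.0876, 0.1745, 0.3088).
x̄_st = Σ Wₕ·x̄ₕ = 0.4291·135.4 + 0.0876·123.0 + 0.1745·131.2 + 0.3088·123.1 ≈ 129.7824...
→ 129.78.

129.78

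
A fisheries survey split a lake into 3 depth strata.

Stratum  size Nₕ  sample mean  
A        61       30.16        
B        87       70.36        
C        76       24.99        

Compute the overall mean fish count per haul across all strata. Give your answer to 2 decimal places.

44.02

N = 61 + 87 + 76 = 224.
The stratified mean weights each stratum mean by its population share Nₕ/N.
Σ Nₕx̄ₕ = 61·30.16 + 87·70.36 + 76·24.99 = 1839.76 + 6121.32 + 1899.24 = 9860.32.
Divide by N: 9860.32 / 224 = 44.0193... → 44.02.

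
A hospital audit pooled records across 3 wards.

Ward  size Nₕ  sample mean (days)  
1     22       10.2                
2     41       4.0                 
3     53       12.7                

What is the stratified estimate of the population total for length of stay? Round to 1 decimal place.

Estimate total by summing Nₕ·x̄ₕ over strata.
22·10.2 + 41·4.0 + 53·12.7 = 224.4 + 164 + 673.1 = 1061.5.

1061.5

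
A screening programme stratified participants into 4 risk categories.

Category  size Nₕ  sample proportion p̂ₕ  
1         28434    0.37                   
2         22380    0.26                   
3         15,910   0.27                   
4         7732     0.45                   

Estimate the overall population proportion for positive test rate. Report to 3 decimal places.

N = 28434 + 22380 + 15910 + 7732 = 74456.
Overall proportion = Σ (Nₕ/N)·p̂ₕ.
Σ Nₕp̂ₕ = 10520.58 + 5818.8 + 4295.7 + 3479.4 = 24114.48.
24114.48 / 74456 = 0.32388... → 0.324.

0.324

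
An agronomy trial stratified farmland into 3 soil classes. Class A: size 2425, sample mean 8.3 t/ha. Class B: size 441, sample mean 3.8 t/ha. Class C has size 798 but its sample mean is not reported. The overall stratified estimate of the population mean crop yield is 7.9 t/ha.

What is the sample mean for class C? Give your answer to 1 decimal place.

N = 2425 + 441 + 798 = 3664.
Overall total = μ·N = 7.9·3664 = 28945.6.
Subtract the known strata: 2425·8.3 + 441·3.8 = 21803.3.
Remaining total for class C: 28945.6 − 21803.3 = 7142.3.
Divide by its size: 7142.3 / 798 = 8.950... → 9.0.

9.0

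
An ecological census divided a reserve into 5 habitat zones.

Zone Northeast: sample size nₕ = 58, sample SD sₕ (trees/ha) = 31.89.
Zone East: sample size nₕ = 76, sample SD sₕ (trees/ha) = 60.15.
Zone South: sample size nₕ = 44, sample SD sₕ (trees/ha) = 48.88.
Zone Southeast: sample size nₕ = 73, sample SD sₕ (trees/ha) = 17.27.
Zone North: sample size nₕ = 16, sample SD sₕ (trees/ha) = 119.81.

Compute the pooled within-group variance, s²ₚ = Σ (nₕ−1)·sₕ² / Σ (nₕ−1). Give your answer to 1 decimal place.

Northeast: (58−1)·31.89² = 57·1016.9721 = 57967.4097
East: (76−1)·60.15² = 75·3618.0225 = 271351.6875
South: (44−1)·48.88² = 43·2389.2544 = 102737.9392
Southeast: (73−1)·17.27² = 72·298.2529 = 21474.2088
North: (16−1)·119.81² = 15·14354.4361 = 215316.5415
Numerator = 668847.7867; denominator = Σ(nₕ−1) = 262.
s²ₚ = 668847.7867/262 = 2552.854... → 2552.9.

2552.9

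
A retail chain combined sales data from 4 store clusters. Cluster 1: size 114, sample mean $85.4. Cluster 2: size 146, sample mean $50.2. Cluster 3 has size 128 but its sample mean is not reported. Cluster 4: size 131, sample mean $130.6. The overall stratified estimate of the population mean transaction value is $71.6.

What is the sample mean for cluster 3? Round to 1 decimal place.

N = 114 + 146 + 128 + 131 = 519.
Overall total = μ·N = 71.6·519 = 37160.4.
Subtract the known strata: 114·85.4 + 146·50.2 + 131·130.6 = 34173.4.
Remaining total for cluster 3: 37160.4 − 34173.4 = 2987.
Divide by its size: 2987 / 128 = 23.336... → 23.3.

23.3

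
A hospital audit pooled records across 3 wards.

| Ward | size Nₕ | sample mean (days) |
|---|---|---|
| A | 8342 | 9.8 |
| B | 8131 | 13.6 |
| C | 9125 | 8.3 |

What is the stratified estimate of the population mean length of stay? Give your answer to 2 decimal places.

10.47

N = 25598; weights Wₕ = Nₕ/N = (0.3259, 0.3176, 0.3565).
x̄_st = Σ Wₕ·x̄ₕ = 0.3259·9.8 + 0.3176·13.6 + 0.3565·8.3 ≈ 10.4723...
→ 10.47.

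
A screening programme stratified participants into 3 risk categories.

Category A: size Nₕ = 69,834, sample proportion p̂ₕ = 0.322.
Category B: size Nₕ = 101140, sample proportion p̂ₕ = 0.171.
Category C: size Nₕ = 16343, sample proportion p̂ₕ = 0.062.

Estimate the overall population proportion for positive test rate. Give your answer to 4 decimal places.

0.2178

N = 69834 + 101140 + 16343 = 187317.
Overall proportion = Σ (Nₕ/N)·p̂ₕ.
Σ Nₕp̂ₕ = 22486.548 + 17294.94 + 1013.266 = 40794.754.
40794.754 / 187317 = 0.217785... → 0.2178.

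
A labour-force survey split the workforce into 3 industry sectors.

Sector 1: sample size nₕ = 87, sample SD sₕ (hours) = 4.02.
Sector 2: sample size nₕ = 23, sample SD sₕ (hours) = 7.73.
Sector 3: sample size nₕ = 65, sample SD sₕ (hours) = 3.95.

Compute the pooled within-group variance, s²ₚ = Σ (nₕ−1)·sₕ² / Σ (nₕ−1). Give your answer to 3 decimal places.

21.529

1: (87−1)·4.02² = 86·16.1604 = 1389.7944
2: (23−1)·7.73² = 22·59.7529 = 1314.5638
3: (65−1)·3.95² = 64·15.6025 = 998.56
Numerator = 3702.9182; denominator = Σ(nₕ−1) = 172.
s²ₚ = 3702.9182/172 = 21.52859... → 21.529.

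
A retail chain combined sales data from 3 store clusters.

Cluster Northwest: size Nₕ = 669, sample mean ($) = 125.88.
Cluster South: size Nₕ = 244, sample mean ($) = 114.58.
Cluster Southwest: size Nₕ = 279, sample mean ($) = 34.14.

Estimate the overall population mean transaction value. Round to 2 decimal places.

N = 669 + 244 + 279 = 1192.
Weight each subgroup mean by Nₕ/N and sum.
Σ Nₕx̄ₕ = 669·125.88 + 244·114.58 + 279·34.14 = 84213.72 + 27957.52 + 9525.06 = 121696.3.
Divide by N: 121696.3 / 1192 = 102.0942... → 102.09.

102.09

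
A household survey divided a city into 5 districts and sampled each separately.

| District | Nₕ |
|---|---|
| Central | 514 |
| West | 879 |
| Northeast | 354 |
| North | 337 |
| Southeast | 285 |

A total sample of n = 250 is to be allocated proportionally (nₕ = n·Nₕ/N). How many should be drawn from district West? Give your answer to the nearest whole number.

N = 514 + 879 + 354 + 337 + 285 = 2369.
n_West = 250·879/2369 = 92.761... → 93.

93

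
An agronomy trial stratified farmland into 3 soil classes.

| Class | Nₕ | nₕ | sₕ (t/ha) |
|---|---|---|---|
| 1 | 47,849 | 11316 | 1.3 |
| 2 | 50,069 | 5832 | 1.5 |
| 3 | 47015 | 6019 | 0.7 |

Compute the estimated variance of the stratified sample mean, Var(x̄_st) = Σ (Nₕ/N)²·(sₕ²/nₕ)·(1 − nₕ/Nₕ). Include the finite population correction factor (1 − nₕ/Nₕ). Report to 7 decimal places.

0.0000606

N = 144933; Wₕ = Nₕ/N.
class 1: (47849/144933)²·1.3²/11316·(1 − 11316/47849) = 0.0000124285
class 2: (50069/144933)²·1.5²/5832·(1 − 5832/50069) = 0.0000406804
class 3: (47015/144933)²·0.7²/6019·(1 − 6019/47015) = 0.0000074699
Sum = 0.0000605787 → 0.0000606.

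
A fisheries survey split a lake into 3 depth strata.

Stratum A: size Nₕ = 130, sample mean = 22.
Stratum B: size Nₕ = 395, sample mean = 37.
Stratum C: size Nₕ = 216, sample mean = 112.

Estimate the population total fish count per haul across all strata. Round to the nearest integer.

41667

A: 130·22 = 2860
B: 395·37 = 14615
C: 216·112 = 24192
τ̂ = Σ Nₕx̄ₕ = 41667.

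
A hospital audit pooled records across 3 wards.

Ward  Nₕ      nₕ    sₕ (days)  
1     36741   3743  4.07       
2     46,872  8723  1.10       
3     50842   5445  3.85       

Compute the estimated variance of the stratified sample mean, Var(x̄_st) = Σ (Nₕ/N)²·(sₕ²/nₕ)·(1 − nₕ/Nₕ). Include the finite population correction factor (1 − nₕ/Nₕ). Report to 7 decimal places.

0.0006581

N = 134455. Term for each stratum: Wₕ²sₕ²/nₕ·(1−nₕ/Nₕ).
Var(x̄_st) = 0.0002967930 + 0.0000137203 + 0.0003475517 = 0.0006580650 → 0.0006581.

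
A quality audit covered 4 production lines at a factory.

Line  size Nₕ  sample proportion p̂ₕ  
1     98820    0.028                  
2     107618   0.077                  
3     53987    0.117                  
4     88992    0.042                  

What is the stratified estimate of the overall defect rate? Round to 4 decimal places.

0.0604

N = 98820 + 107618 + 53987 + 88992 = 349417.
Overall proportion = Σ (Nₕ/N)·p̂ₕ.
Σ Nₕp̂ₕ = 2766.96 + 8286.586 + 6316.479 + 3737.664 = 21107.689.
21107.689 / 349417 = 0.060408... → 0.0604.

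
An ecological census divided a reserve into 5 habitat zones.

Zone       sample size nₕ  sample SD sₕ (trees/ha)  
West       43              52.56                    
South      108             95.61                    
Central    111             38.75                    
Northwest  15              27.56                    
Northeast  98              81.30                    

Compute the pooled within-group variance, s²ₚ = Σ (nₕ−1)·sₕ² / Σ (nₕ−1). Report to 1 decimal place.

Degrees of freedom: 42 + 107 + 110 + 14 + 97 = 370.
Σ(nₕ−1)sₕ² = 42·2762.5536 + 107·9141.2721 + 110·1501.5625 + 14·759.5536 + 97·6609.69 = 1911088.9213.
s²ₚ = 1911088.9213 / 370 = 5165.105... → 5165.1.

5165.1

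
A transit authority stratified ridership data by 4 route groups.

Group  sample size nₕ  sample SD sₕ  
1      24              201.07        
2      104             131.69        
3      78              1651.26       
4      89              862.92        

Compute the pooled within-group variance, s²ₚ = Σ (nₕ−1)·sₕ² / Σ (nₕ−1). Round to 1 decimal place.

1: (24−1)·201.07² = 23·40429.1449 = 929870.3327
2: (104−1)·131.69² = 103·17342.2561 = 1786252.3783
3: (78−1)·1651.26² = 77·2726659.5876 = 209952788.2452
4: (89−1)·862.92² = 88·744630.9264 = 65527521.5232
Numerator = 278196432.4794; denominator = Σ(nₕ−1) = 291.
s²ₚ = 278196432.4794/291 = 956001.486... → 956001.5.

956001.5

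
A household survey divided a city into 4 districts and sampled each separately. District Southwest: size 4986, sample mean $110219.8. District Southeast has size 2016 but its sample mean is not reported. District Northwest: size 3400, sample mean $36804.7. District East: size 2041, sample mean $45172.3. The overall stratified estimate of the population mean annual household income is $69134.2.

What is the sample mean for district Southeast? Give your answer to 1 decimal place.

46303.7

Σ Nₕx̄ₕ = N·μ, so 2016·x̄_Southeast = 12443·69134.2 − (4986·110219.8 + 3400·36804.7 + 2041·45172.3).
= 860236850.6 − 766888567.1 = 93348283.5.
x̄_Southeast = 93348283.5 / 2016 = 46303.712... → 46303.7.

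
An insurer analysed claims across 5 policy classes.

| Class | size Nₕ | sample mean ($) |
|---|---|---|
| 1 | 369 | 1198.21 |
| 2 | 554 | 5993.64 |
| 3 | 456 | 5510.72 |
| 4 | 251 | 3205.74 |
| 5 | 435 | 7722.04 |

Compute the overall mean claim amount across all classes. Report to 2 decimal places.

5055.32

x̄_st = (Σ Nₕx̄ₕ) / (Σ Nₕ) = (369·1198.21 + 554·5993.64 + 456·5510.72 + 251·3205.74 + 435·7722.04) / 2065
= 10439232.51 / 2065 = 5055.3184... → 5055.32.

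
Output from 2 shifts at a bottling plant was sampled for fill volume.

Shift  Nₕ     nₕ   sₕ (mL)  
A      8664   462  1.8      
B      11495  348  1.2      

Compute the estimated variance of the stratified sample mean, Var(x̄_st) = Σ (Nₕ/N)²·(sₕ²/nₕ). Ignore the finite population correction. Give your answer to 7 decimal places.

N = 20159; Wₕ = Nₕ/N.
shift A: (8664/20159)²·1.8²/462 = 0.0012953942
shift B: (11495/20159)²·1.2²/348 = 0.0013454366
Sum = 0.0026408308 → 0.0026408.

0.0026408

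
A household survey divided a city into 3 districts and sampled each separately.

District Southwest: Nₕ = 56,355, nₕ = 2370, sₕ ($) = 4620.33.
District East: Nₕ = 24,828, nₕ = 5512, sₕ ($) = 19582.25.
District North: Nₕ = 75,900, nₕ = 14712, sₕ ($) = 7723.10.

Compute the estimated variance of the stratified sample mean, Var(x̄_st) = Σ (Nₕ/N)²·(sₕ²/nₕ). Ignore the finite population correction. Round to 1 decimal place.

3843.8

N = 157083. Term for each stratum: Wₕ²sₕ²/nₕ.
Var(x̄_st) = 1159.3223 + 1737.9652 + 946.5352 = 3843.8227 → 3843.8.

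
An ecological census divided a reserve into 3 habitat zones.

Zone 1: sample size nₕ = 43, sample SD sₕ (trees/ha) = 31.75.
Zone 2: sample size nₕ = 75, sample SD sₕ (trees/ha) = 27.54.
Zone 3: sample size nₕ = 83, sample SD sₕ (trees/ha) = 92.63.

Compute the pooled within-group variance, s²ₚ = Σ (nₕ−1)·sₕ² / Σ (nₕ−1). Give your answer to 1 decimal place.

4050.8

1: (43−1)·31.75² = 42·1008.0625 = 42338.625
2: (75−1)·27.54² = 74·758.4516 = 56125.4184
3: (83−1)·92.63² = 82·8580.3169 = 703585.9858
Numerator = 802050.0292; denominator = Σ(nₕ−1) = 198.
s²ₚ = 802050.0292/198 = 4050.758... → 4050.8.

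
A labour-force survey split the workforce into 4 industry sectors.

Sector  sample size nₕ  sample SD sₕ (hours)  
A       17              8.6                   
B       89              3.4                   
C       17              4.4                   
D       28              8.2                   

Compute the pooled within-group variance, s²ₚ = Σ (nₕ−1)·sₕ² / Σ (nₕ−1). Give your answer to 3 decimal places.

29.428

Degrees of freedom: 16 + 88 + 16 + 27 = 147.
Σ(nₕ−1)sₕ² = 16·73.96 + 88·11.56 + 16·19.36 + 27·67.24 = 4325.88.
s²ₚ = 4325.88 / 147 = 29.42776... → 29.428.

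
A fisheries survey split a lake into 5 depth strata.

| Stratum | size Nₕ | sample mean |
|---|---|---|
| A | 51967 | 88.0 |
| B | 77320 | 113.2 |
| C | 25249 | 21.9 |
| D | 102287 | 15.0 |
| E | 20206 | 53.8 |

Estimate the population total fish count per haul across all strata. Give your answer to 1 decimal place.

16500060.9

Population total = Σ Nₕ·x̄ₕ (each stratum's size times its mean).
51967·88.0 + 77320·113.2 + 25249·21.9 + 102287·15.0 + 20206·53.8 = 4573096 + 8752624 + 552953.1 + 1534305 + 1087082.8 = 16500060.9.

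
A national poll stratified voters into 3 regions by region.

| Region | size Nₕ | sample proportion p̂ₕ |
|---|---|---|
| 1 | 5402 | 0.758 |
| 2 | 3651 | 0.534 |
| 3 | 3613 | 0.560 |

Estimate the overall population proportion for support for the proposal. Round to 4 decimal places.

N = 5402 + 3651 + 3613 = 12666.
Overall proportion = Σ (Nₕ/N)·p̂ₕ.
Σ Nₕp̂ₕ = 4094.716 + 1949.634 + 2023.28 = 8067.63.
8067.63 / 12666 = 0.636952... → 0.6370.

0.6370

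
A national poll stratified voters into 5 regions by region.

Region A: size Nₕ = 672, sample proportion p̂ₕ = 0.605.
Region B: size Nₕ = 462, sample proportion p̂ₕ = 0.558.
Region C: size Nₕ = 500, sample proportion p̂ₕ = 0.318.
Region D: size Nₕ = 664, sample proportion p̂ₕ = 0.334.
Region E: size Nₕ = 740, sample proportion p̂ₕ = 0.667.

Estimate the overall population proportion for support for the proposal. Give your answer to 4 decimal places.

0.5065

N = 672 + 462 + 500 + 664 + 740 = 3038.
Overall proportion = Σ (Nₕ/N)·p̂ₕ.
Σ Nₕp̂ₕ = 406.56 + 257.796 + 159 + 221.776 + 493.58 = 1538.712.
1538.712 / 3038 = 0.506488... → 0.5065.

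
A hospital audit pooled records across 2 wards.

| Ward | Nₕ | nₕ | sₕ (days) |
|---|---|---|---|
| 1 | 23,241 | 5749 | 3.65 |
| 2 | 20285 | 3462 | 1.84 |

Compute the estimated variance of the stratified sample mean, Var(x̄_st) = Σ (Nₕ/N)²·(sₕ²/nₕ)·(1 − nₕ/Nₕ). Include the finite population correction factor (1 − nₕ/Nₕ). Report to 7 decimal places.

0.0006734

N = 43526. Term for each stratum: Wₕ²sₕ²/nₕ·(1−nₕ/Nₕ).
Var(x̄_st) = 0.0004972676 + 0.0001761528 = 0.0006734204 → 0.0006734.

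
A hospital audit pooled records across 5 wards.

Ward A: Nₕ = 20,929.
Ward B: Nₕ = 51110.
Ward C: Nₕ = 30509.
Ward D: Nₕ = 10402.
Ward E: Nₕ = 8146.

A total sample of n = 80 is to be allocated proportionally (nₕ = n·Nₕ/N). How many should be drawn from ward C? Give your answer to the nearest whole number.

N = 20929 + 51110 + 30509 + 10402 + 8146 = 121096.
n_C = 80·30509/121096 = 20.155... → 20.

20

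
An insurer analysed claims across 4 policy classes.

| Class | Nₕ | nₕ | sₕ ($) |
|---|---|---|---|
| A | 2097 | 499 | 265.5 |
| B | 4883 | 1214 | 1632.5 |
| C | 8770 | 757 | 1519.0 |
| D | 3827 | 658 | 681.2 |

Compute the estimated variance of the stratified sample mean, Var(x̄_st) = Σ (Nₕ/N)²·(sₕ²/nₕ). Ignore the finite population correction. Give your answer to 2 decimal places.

N = 19577. Term for each stratum: Wₕ²sₕ²/nₕ.
Var(x̄_st) = 1.62081 + 136.57426 + 611.68323 + 26.94933 = 776.82764 → 776.83.

776.83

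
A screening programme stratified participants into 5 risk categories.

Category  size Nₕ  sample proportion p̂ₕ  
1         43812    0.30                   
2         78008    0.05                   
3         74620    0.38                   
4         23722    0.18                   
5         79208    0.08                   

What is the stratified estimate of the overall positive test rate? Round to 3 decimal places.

0.187

N = 43812 + 78008 + 74620 + 23722 + 79208 = 299370.
Overall proportion = Σ (Nₕ/N)·p̂ₕ.
Σ Nₕp̂ₕ = 13143.6 + 3900.4 + 28355.6 + 4269.96 + 6336.64 = 56006.2.
56006.2 / 299370 = 0.18708... → 0.187.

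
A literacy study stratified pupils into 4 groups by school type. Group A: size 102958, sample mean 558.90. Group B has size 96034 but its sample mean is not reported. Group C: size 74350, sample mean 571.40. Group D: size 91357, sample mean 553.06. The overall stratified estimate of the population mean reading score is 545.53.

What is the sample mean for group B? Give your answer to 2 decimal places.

504.00

Σ Nₕx̄ₕ = N·μ, so 96034·x̄_B = 364699·545.53 − (102958·558.90 + 74350·571.40 + 91357·553.06).
= 198954245.47 − 150552718.62 = 48401526.85.
x̄_B = 48401526.85 / 96034 = 504.0041... → 504.00.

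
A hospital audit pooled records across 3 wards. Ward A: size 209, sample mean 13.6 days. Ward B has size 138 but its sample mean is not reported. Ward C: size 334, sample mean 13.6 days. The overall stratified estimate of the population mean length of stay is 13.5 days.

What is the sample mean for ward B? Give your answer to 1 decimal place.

N = 209 + 138 + 334 = 681.
Overall total = μ·N = 13.5·681 = 9193.5.
Subtract the known strata: 209·13.6 + 334·13.6 = 7384.8.
Remaining total for ward B: 9193.5 − 7384.8 = 1808.7.
Divide by its size: 1808.7 / 138 = 13.107... → 13.1.

13.1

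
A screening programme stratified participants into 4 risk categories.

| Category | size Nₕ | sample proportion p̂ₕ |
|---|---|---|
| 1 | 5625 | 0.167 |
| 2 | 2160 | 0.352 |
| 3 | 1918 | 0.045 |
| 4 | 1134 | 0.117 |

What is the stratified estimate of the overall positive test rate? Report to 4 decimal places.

N = 5625 + 2160 + 1918 + 1134 = 10837.
Overall proportion = Σ (Nₕ/N)·p̂ₕ.
Σ Nₕp̂ₕ = 939.375 + 760.32 + 86.31 + 132.678 = 1918.683.
1918.683 / 10837 = 0.177049... → 0.1770.

0.1770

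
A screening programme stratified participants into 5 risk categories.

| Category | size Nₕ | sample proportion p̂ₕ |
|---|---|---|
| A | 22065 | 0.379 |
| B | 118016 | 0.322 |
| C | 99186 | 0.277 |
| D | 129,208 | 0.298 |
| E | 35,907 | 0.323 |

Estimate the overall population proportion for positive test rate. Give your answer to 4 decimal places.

N = 22065 + 118016 + 99186 + 129208 + 35907 = 404382.
Overall proportion = Σ (Nₕ/N)·p̂ₕ.
Σ Nₕp̂ₕ = 8362.635 + 38001.152 + 27474.522 + 38503.984 + 11597.961 = 123940.254.
123940.254 / 404382 = 0.306493... → 0.3065.

0.3065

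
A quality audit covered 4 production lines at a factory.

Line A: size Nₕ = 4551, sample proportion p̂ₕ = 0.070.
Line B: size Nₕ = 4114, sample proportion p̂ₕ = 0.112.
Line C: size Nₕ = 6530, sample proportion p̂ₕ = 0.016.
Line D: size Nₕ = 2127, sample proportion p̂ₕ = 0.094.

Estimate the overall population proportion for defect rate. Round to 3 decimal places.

0.063

N = 4551 + 4114 + 6530 + 2127 = 17322.
Overall proportion = Σ (Nₕ/N)·p̂ₕ.
Σ Nₕp̂ₕ = 318.57 + 460.768 + 104.48 + 199.938 = 1083.756.
1083.756 / 17322 = 0.06257... → 0.063.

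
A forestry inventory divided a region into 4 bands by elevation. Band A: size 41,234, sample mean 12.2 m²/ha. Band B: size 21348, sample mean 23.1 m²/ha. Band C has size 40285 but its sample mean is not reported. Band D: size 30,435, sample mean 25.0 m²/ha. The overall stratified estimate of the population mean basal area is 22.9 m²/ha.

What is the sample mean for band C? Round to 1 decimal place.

N = 41234 + 21348 + 40285 + 30435 = 133302.
Overall total = μ·N = 22.9·133302 = 3052615.8.
Subtract the known strata: 41234·12.2 + 21348·23.1 + 30435·25.0 = 1757068.6.
Remaining total for band C: 3052615.8 − 1757068.6 = 1295547.2.
Divide by its size: 1295547.2 / 40285 = 32.160... → 32.2.

32.2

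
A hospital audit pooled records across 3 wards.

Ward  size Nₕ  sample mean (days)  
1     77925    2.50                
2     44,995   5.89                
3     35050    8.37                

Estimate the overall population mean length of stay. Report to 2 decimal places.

x̄_st = (Σ Nₕx̄ₕ) / (Σ Nₕ) = (77925·2.50 + 44995·5.89 + 35050·8.37) / 157970
= 753201.55 / 157970 = 4.7680... → 4.77.

4.77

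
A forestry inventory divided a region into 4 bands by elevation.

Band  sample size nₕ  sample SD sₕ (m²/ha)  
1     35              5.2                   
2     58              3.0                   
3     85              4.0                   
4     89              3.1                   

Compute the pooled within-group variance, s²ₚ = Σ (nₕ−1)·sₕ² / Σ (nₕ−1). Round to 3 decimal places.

13.772

Degrees of freedom: 34 + 57 + 84 + 88 = 263.
Σ(nₕ−1)sₕ² = 34·27.04 + 57·9 + 84·16 + 88·9.61 = 3622.04.
s²ₚ = 3622.04 / 263 = 13.77202... → 13.772.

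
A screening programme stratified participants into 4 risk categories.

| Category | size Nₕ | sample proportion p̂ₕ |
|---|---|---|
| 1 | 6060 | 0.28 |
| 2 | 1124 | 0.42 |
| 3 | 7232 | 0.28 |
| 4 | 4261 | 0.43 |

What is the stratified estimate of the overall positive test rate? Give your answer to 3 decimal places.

0.323

Wₕ = Nₕ/N with N = 18677: 0.3245, 0.0602, 0.3872, 0.2281.
p̂_st = 0.3245·0.28 + 0.0602·0.42 + 0.3872·0.28 + 0.2281·0.43 ≈ 0.32265... → 0.323.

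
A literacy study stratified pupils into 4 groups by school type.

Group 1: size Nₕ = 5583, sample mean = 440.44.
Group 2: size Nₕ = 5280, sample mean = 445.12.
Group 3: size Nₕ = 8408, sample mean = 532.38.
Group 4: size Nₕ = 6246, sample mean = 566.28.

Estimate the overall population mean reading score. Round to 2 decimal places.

N = 5583 + 5280 + 8408 + 6246 = 25517.
Overall mean = Σ (Nₕ/N)·x̄ₕ — weight by population share, not a simple average.
Σ Nₕx̄ₕ = 5583·440.44 + 5280·445.12 + 8408·532.38 + 6246·566.28 = 2458976.52 + 2350233.6 + 4476251.04 + 3536984.88 = 12822446.04.
Divide by N: 12822446.04 / 25517 = 502.5060... → 502.51.

502.51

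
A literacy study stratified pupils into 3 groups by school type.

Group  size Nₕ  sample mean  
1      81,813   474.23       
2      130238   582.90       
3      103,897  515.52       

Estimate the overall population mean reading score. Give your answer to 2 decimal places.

N = 315948; weights Wₕ = Nₕ/N = (0.2589, 0.4122, 0.3288).
x̄_st = Σ Wₕ·x̄ₕ = 0.2589·474.23 + 0.4122·582.90 + 0.3288·515.52 ≈ 532.6031...
→ 532.60.

532.60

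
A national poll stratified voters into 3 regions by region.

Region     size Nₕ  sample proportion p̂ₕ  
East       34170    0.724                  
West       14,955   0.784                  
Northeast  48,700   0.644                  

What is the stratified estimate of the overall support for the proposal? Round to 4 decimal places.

Wₕ = Nₕ/N with N = 97825: 0.3493, 0.1529, 0.4978.
p̂_st = 0.3493·0.724 + 0.1529·0.784 + 0.4978·0.644 ≈ 0.693346... → 0.6933.

0.6933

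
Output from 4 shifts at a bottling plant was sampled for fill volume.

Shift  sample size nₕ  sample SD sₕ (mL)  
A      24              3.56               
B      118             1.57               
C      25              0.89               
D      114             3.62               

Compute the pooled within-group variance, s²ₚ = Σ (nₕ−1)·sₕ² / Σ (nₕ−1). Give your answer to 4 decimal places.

Degrees of freedom: 23 + 117 + 24 + 113 = 277.
Σ(nₕ−1)sₕ² = 23·12.6736 + 117·2.4649 + 24·0.7921 + 113·13.1044 = 2079.6937.
s²ₚ = 2079.6937 / 277 = 7.507919... → 7.5079.

7.5079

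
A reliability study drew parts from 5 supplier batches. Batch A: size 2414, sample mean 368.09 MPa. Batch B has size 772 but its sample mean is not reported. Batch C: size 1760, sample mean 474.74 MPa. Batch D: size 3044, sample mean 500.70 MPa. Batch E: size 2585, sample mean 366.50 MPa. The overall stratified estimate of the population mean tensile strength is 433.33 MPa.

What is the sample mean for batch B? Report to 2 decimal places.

501.06

N = 2414 + 772 + 1760 + 3044 + 2585 = 10575.
Overall total = μ·N = 433.33·10575 = 4582464.75.
Subtract the known strata: 2414·368.09 + 1760·474.74 + 3044·500.70 + 2585·366.50 = 4195644.96.
Remaining total for batch B: 4582464.75 − 4195644.96 = 386819.79.
Divide by its size: 386819.79 / 772 = 501.0619... → 501.06.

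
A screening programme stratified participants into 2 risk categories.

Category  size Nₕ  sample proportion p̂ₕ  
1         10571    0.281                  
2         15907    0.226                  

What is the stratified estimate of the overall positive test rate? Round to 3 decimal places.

Wₕ = Nₕ/N with N = 26478: 0.3992, 0.6008.
p̂_st = 0.3992·0.281 + 0.6008·0.226 ≈ 0.24796... → 0.248.

0.248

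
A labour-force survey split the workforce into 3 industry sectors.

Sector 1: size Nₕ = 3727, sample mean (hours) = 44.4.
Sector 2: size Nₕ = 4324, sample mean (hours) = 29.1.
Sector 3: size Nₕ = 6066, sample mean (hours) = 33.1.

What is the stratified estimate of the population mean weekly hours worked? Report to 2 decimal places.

34.86

N = 14117; weights Wₕ = Nₕ/N = (0.2640, 0.3063, 0.4297).
x̄_st = Σ Wₕ·x̄ₕ = 0.2640·44.4 + 0.3063·29.1 + 0.4297·33.1 ≈ 34.8581...
→ 34.86.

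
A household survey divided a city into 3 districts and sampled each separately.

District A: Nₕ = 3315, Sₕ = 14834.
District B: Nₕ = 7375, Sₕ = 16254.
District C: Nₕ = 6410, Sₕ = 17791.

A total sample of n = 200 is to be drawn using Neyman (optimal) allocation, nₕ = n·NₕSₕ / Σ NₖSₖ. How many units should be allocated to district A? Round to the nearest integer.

35

A: NₕSₕ = 3315·14834 = 49174710
B: NₕSₕ = 7375·16254 = 119873250
C: NₕSₕ = 6410·17791 = 114040310
Σ NₕSₕ = 283088270.
n_A = 200·49174710/283088270 = 34.742... → 35.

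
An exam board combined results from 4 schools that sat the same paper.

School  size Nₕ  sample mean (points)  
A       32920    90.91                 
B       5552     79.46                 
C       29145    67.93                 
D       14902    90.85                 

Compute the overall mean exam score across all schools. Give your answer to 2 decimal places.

N = 32920 + 5552 + 29145 + 14902 = 82519.
The stratified mean weights each stratum mean by its population share Nₕ/N.
Σ Nₕx̄ₕ = 32920·90.91 + 5552·79.46 + 29145·67.93 + 14902·90.85 = 2992757.2 + 441161.92 + 1979819.85 + 1353846.7 = 6767585.67.
Divide by N: 6767585.67 / 82519 = 82.0125... → 82.01.

82.01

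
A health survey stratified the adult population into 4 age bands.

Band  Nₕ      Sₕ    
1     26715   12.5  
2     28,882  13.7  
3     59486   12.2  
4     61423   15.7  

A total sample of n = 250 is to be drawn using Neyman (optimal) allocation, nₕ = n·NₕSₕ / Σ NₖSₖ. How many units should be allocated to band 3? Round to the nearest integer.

75

1: NₕSₕ = 26715·12.5 = 333937.5
2: NₕSₕ = 28882·13.7 = 395683.4
3: NₕSₕ = 59486·12.2 = 725729.2
4: NₕSₕ = 61423·15.7 = 964341.1
Σ NₕSₕ = 2419691.2.
n_3 = 250·725729.2/2419691.2 = 74.982... → 75.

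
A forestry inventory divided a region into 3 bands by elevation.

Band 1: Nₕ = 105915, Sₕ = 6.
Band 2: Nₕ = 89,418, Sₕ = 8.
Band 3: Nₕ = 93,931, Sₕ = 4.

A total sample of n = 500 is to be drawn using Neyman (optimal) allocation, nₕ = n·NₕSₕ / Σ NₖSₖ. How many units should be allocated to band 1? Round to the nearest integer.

184

1: NₕSₕ = 105915·6 = 635490
2: NₕSₕ = 89418·8 = 715344
3: NₕSₕ = 93931·4 = 375724
Σ NₕSₕ = 1726558.
n_1 = 500·635490/1726558 = 184.034... → 184.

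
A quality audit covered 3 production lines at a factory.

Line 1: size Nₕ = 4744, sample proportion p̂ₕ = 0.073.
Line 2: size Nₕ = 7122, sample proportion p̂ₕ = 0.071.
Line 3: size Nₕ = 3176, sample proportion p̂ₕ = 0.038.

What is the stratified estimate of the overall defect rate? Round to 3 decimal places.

0.065

N = 4744 + 7122 + 3176 = 15042.
Overall proportion = Σ (Nₕ/N)·p̂ₕ.
Σ Nₕp̂ₕ = 346.312 + 505.662 + 120.688 = 972.662.
972.662 / 15042 = 0.06466... → 0.065.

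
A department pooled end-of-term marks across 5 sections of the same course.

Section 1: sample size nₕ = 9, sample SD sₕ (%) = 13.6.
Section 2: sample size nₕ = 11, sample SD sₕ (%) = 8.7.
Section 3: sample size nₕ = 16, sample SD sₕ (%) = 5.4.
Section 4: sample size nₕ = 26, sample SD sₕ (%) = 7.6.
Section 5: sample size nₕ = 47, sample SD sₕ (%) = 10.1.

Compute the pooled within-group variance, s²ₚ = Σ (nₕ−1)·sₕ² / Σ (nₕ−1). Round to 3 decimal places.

1: (9−1)·13.6² = 8·184.96 = 1479.68
2: (11−1)·8.7² = 10·75.69 = 756.9
3: (16−1)·5.4² = 15·29.16 = 437.4
4: (26−1)·7.6² = 25·57.76 = 1444
5: (47−1)·10.1² = 46·102.01 = 4692.46
Numerator = 8810.44; denominator = Σ(nₕ−1) = 104.
s²ₚ = 8810.44/104 = 84.71577... → 84.716.

84.716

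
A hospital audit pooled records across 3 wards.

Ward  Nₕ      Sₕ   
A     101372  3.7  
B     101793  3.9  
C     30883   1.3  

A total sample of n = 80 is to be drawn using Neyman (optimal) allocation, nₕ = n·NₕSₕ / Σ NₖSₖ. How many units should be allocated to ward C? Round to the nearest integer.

Σ NₕSₕ = 101372·3.7 + 101793·3.9 + 30883·1.3 = 812217.
Share for C: 40147.9/812217 = 0.04943.
n_C = 80 × 0.04943 = 3.954... → 4.

4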